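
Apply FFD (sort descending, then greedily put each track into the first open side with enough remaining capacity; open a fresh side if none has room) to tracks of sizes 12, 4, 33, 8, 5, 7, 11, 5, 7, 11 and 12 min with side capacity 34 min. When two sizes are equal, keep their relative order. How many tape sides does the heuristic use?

Sorted descending: 33, 12, 12, 11, 11, 8, 7, 7, 5, 5, 4.
  33 → side 1 (new)  [load 33/34]
  12 → side 2 (new)  [load 12/34]
  12 → side 2  [load 24/34]
  11 → side 3 (new)  [load 11/34]
  11 → side 3  [load 22/34]
  8 → side 2  [load 32/34]
  7 → side 3  [load 29/34]
  7 → side 4 (new)  [load 7/34]
  5 → side 3  [load 34/34]
  5 → side 4  [load 12/34]
  4 → side 4  [load 16/34]
4 tape sides opened.

4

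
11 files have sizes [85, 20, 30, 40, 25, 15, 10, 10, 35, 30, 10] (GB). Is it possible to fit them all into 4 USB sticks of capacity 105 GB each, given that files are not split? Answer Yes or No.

A valid assignment using 3 USB sticks:
  USB stick 1: 85 + 20 = 105
  USB stick 2: 40 + 35 + 30 = 105
  USB stick 3: 30 + 25 + 15 + 10 + 10 + 10 = 100
That uses only 3 ≤ 4, so 4 USB sticks are enough.

Yes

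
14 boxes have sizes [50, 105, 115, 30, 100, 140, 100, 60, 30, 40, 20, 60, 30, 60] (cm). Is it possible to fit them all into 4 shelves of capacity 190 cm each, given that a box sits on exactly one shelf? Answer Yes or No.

Total = 940 cm; ⌈940/190⌉ = 5.
At least 5 shelves are required, but only 4 are allowed.

No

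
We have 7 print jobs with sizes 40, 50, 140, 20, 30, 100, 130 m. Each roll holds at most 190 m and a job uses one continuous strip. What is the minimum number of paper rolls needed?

Total = 140 + 130 + 100 + 50 + 40 + 30 + 20 = 510 m.
Lower bound: ⌈510/190⌉ = 3 paper rolls.
A packing using 3 paper rolls:
  roll 1: 140 + 50 = 190
  roll 2: 130 + 40 + 20 = 190
  roll 3: 100 + 30 = 130
This matches the lower bound, so 3 is optimal.

3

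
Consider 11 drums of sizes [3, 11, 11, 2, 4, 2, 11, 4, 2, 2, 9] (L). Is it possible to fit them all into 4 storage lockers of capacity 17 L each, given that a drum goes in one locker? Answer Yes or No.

A valid assignment using 4 storage lockers:
  locker 1: 11 + 4 + 2 = 17
  locker 2: 11 + 4 + 2 = 17
  locker 3: 11 + 3 + 2 = 16
  locker 4: 9 + 2 = 11
Every load is within 17 L, so 4 storage lockers suffice.

Yes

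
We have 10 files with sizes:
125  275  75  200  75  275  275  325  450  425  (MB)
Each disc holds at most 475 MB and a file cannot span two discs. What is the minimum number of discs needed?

Total = 450 + 425 + 325 + 275 + 275 + 275 + 200 + 125 + 75 + 75 = 2500 MB.
Lower bound: ⌈2500/475⌉ = 6 discs.
A packing using 6 discs:
  disc 1: 450 = 450
  disc 2: 425 = 425
  disc 3: 325 + 125 = 450
  disc 4: 275 + 200 = 475
  disc 5: 275 + 75 + 75 = 425
  disc 6: 275 = 275
This matches the lower bound, so 6 is optimal.

6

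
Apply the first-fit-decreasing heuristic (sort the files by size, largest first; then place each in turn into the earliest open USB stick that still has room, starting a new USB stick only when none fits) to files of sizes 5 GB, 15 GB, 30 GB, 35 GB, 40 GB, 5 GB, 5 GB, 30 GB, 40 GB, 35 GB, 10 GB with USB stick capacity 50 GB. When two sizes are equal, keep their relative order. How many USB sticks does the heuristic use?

Sorted descending: 40, 40, 35, 35, 30, 30, 15, 10, 5, 5, 5.
  40 → USB stick 1 (new)  [load 40/50]
  40 → USB stick 2 (new)  [load 40/50]
  35 → USB stick 3 (new)  [load 35/50]
  35 → USB stick 4 (new)  [load 35/50]
  30 → USB stick 5 (new)  [load 30/50]
  30 → USB stick 6 (new)  [load 30/50]
  15 → USB stick 3  [load 50/50]
  10 → USB stick 1  [load 50/50]
  5 → USB stick 2  [load 45/50]
  5 → USB stick 2  [load 50/50]
  5 → USB stick 4  [load 40/50]
6 USB sticks opened.

6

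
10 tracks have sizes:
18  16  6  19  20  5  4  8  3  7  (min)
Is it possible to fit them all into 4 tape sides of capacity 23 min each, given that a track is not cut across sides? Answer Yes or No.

No

Total = 106 min; ⌈106/23⌉ = 5.
At least 5 tape sides are required, but only 4 are allowed.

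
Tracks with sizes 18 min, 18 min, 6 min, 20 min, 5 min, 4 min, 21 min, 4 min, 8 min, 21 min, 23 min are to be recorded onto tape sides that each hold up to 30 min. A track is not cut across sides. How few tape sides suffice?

Total = 23 + 21 + 21 + 20 + 18 + 18 + 8 + 6 + 5 + 4 + 4 = 148 min.
Lower bound: ⌈148/30⌉ = 5 tape sides.
Also, 6 tracks each exceed 15 min, and no two of those can share a side, so at least 6 tape sides are needed.
A packing using 6 tape sides:
  side 1: 23 + 6 = 29
  side 2: 21 + 8 = 29
  side 3: 21 + 5 + 4 = 30
  side 4: 20 + 4 = 24
  side 5: 18 = 18
  side 6: 18 = 18
This matches the lower bound, so 6 is optimal.

6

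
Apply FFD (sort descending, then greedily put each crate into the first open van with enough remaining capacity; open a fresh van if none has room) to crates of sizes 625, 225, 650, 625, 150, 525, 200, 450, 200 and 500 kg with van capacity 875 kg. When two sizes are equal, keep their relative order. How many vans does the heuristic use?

Sorted descending: 650, 625, 625, 525, 500, 450, 225, 200, 200, 150.
  650 → van 1 (new)  [load 650/875]
  625 → van 2 (new)  [load 625/875]
  625 → van 3 (new)  [load 625/875]
  525 → van 4 (new)  [load 525/875]
  500 → van 5 (new)  [load 500/875]
  450 → van 6 (new)  [load 450/875]
  225 → van 1  [load 875/875]
  200 → van 2  [load 825/875]
  200 → van 3  [load 825/875]
  150 → van 4  [load 675/875]
6 vans opened.

6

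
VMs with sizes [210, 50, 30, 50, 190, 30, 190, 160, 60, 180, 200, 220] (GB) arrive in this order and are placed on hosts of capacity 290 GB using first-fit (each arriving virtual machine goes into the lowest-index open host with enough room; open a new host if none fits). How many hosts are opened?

  210 → host 1 (new)  [load 210/290]
  50 → host 1  [load 260/290]
  30 → host 1  [load 290/290]
  50 → host 2 (new)  [load 50/290]
  190 → host 2  [load 240/290]
  30 → host 2  [load 270/290]
  190 → host 3 (new)  [load 190/290]
  160 → host 4 (new)  [load 160/290]
  60 → host 3  [load 250/290]
  180 → host 5 (new)  [load 180/290]
  200 → host 6 (new)  [load 200/290]
  220 → host 7 (new)  [load 220/290]
7 hosts opened.

7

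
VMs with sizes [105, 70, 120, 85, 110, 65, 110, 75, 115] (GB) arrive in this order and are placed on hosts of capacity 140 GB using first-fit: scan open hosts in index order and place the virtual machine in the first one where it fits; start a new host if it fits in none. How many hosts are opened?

  105 → host 1 (new)  [load 105/140]
  70 → host 2 (new)  [load 70/140]
  120 → host 3 (new)  [load 120/140]
  85 → host 4 (new)  [load 85/140]
  110 → host 5 (new)  [load 110/140]
  65 → host 2  [load 135/140]
  110 → host 6 (new)  [load 110/140]
  75 → host 7 (new)  [load 75/140]
  115 → host 8 (new)  [load 115/140]
8 hosts opened.

8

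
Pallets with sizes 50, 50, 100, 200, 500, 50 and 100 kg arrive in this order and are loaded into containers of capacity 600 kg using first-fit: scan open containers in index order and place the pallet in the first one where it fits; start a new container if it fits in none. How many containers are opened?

  50 → container 1 (new)  [load 50/600]
  50 → container 1  [load 100/600]
  100 → container 1  [load 200/600]
  200 → container 1  [load 400/600]
  500 → container 2 (new)  [load 500/600]
  50 → container 1  [load 450/600]
  100 → container 1  [load 550/600]
2 containers opened.

2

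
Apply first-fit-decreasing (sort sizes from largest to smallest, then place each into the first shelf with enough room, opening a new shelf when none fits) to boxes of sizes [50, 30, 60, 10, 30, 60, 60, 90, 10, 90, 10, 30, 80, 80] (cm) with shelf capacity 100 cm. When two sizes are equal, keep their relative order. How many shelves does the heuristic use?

Sorted descending: 90, 90, 80, 80, 60, 60, 60, 50, 30, 30, 30, 10, 10, 10.
  90 → shelf 1 (new)  [load 90/100]
  90 → shelf 2 (new)  [load 90/100]
  80 → shelf 3 (new)  [load 80/100]
  80 → shelf 4 (new)  [load 80/100]
  60 → shelf 5 (new)  [load 60/100]
  60 → shelf 6 (new)  [load 60/100]
  60 → shelf 7 (new)  [load 60/100]
  50 → shelf 8 (new)  [load 50/100]
  30 → shelf 5  [load 90/100]
  30 → shelf 6  [load 90/100]
  30 → shelf 7  [load 90/100]
  10 → shelf 1  [load 100/100]
  10 → shelf 2  [load 100/100]
  10 → shelf 3  [load 90/100]
8 shelves opened.

8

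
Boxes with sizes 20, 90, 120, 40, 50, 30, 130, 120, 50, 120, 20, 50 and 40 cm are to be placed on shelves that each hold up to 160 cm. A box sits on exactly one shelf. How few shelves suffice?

6

Total = 130 + 120 + 120 + 120 + 90 + 50 + 50 + 50 + 40 + 40 + 30 + 20 + 20 = 880 cm.
Lower bound: ⌈880/160⌉ = 6 shelves.
A packing using 6 shelves:
  shelf 1: 130 + 30 = 160
  shelf 2: 120 + 40 = 160
  shelf 3: 120 + 40 = 160
  shelf 4: 120 + 20 + 20 = 160
  shelf 5: 90 + 50 = 140
  shelf 6: 50 + 50 = 100
This matches the lower bound, so 6 is optimal.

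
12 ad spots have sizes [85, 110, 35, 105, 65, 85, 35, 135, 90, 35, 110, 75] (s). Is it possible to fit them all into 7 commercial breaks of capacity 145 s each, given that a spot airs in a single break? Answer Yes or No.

No

Total = 965 s; ⌈965/145⌉ = 7.
8 ad spots each exceed half the capacity and cannot share a break, forcing at least 8 commercial breaks.
At least 8 commercial breaks are required, but only 7 are allowed.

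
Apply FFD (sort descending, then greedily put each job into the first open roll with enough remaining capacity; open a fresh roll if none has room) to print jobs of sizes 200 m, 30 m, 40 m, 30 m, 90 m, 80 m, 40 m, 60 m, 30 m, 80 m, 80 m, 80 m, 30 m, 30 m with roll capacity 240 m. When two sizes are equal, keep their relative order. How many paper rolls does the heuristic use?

Sorted descending: 200, 90, 80, 80, 80, 80, 60, 40, 40, 30, 30, 30, 30, 30.
  200 → roll 1 (new)  [load 200/240]
  90 → roll 2 (new)  [load 90/240]
  80 → roll 2  [load 170/240]
  80 → roll 3 (new)  [load 80/240]
  80 → roll 3  [load 160/240]
  80 → roll 3  [load 240/240]
  60 → roll 2  [load 230/240]
  40 → roll 1  [load 240/240]
  40 → roll 4 (new)  [load 40/240]
  30 → roll 4  [load 70/240]
  30 → roll 4  [load 100/240]
  30 → roll 4  [load 130/240]
  30 → roll 4  [load 160/240]
  30 → roll 4  [load 190/240]
4 paper rolls opened.

4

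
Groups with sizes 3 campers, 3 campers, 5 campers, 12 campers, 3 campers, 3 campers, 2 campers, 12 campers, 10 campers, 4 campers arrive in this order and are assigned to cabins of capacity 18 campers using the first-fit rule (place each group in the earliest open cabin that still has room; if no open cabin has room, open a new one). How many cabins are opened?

4

  3 → cabin 1 (new)  [load 3/18]
  3 → cabin 1  [load 6/18]
  5 → cabin 1  [load 11/18]
  12 → cabin 2 (new)  [load 12/18]
  3 → cabin 1  [load 14/18]
  3 → cabin 1  [load 17/18]
  2 → cabin 2  [load 14/18]
  12 → cabin 3 (new)  [load 12/18]
  10 → cabin 4 (new)  [load 10/18]
  4 → cabin 2  [load 18/18]
4 cabins opened.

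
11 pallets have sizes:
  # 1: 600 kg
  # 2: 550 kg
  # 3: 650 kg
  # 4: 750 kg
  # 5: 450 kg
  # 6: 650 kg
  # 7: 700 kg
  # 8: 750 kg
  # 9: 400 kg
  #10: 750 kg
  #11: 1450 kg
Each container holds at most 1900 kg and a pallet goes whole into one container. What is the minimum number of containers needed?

Total = 1450 + 750 + 750 + 750 + 700 + 650 + 650 + 600 + 550 + 450 + 400 = 7700 kg.
Lower bound: ⌈7700/1900⌉ = 5 containers.
A packing using 5 containers:
  container 1: 1450 + 450 = 1900
  container 2: 750 + 750 + 400 = 1900
  container 3: 750 + 700 = 1450
  container 4: 650 + 650 + 600 = 1900
  container 5: 550 = 550
This matches the lower bound, so 5 is optimal.

5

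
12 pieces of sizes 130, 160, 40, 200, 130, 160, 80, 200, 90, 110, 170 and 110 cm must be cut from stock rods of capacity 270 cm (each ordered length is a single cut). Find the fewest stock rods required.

7

Total = 200 + 200 + 170 + 160 + 160 + 130 + 130 + 110 + 110 + 90 + 80 + 40 = 1580 cm.
Lower bound: ⌈1580/270⌉ = 6 stock rods.
A packing using 7 stock rods:
  stock rod 1: 200 + 40 = 240
  stock rod 2: 200 = 200
  stock rod 3: 170 + 90 = 260
  stock rod 4: 160 + 110 = 270
  stock rod 5: 160 + 110 = 270
  stock rod 6: 130 + 130 = 260
  stock rod 7: 80 = 80
No arrangement into 6 stock rods stays within capacity, so 7 is optimal.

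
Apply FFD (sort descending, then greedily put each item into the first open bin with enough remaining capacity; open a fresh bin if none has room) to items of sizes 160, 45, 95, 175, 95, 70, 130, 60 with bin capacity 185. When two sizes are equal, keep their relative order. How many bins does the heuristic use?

Sorted descending: 175, 160, 130, 95, 95, 70, 60, 45.
  175 → bin 1 (new)  [load 175/185]
  160 → bin 2 (new)  [load 160/185]
  130 → bin 3 (new)  [load 130/185]
  95 → bin 4 (new)  [load 95/185]
  95 → bin 5 (new)  [load 95/185]
  70 → bin 4  [load 165/185]
  60 → bin 5  [load 155/185]
  45 → bin 3  [load 175/185]
5 bins opened.

5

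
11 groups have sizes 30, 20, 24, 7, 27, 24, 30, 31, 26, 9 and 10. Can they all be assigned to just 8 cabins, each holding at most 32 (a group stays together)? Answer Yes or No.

No

Total = 238; ⌈238/32⌉ = 8.
The bound of 8 does not rule out 8, but exhaustive search shows no assignment into 8 cabins of capacity 32 exists — the minimum is 9.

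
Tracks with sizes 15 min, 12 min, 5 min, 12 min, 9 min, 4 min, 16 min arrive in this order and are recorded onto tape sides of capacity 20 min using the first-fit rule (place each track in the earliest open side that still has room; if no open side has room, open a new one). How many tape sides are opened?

5

  15 → side 1 (new)  [load 15/20]
  12 → side 2 (new)  [load 12/20]
  5 → side 1  [load 20/20]
  12 → side 3 (new)  [load 12/20]
  9 → side 4 (new)  [load 9/20]
  4 → side 2  [load 16/20]
  16 → side 5 (new)  [load 16/20]
5 tape sides opened.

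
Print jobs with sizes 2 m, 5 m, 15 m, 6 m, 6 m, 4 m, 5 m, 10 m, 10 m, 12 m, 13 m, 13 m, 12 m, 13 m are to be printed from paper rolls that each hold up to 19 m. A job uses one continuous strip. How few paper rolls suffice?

Total = 15 + 13 + 13 + 13 + 12 + 12 + 10 + 10 + 6 + 6 + 5 + 5 + 4 + 2 = 126 m.
Lower bound: ⌈126/19⌉ = 7 paper rolls.
Also, 8 print jobs each exceed 19/2 m, and no two of those can share a roll, so at least 8 paper rolls are needed.
A packing using 8 paper rolls:
  roll 1: 15 + 4 = 19
  roll 2: 13 + 6 = 19
  roll 3: 13 + 6 = 19
  roll 4: 13 + 5 = 18
  roll 5: 12 + 5 + 2 = 19
  roll 6: 12 = 12
  roll 7: 10 = 10
  roll 8: 10 = 10
This matches the lower bound, so 8 is optimal.

8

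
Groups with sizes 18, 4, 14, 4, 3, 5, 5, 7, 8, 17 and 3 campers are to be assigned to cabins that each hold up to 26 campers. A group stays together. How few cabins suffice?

Total = 18 + 17 + 14 + 8 + 7 + 5 + 5 + 4 + 4 + 3 + 3 = 88 campers.
Lower bound: ⌈88/26⌉ = 4 cabins.
A packing using 4 cabins:
  cabin 1: 18 + 8 = 26
  cabin 2: 17 + 7 = 24
  cabin 3: 14 + 5 + 5 = 24
  cabin 4: 4 + 4 + 3 + 3 = 14
This matches the lower bound, so 4 is optimal.

4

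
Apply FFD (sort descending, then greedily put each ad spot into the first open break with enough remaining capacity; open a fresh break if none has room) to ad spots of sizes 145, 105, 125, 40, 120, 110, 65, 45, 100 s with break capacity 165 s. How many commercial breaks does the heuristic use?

Sorted descending: 145, 125, 120, 110, 105, 100, 65, 45, 40.
  145 → break 1 (new)  [load 145/165]
  125 → break 2 (new)  [load 125/165]
  120 → break 3 (new)  [load 120/165]
  110 → break 4 (new)  [load 110/165]
  105 → break 5 (new)  [load 105/165]
  100 → break 6 (new)  [load 100/165]
  65 → break 6  [load 165/165]
  45 → break 3  [load 165/165]
  40 → break 2  [load 165/165]
6 commercial breaks opened.

6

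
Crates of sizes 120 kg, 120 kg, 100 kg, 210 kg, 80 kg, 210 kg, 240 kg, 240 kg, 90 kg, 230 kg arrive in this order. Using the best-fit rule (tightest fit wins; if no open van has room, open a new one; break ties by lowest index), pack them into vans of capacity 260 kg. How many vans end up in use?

8

  120 → van 1 (new)  [load 120/260]
  120 → van 1  [load 240/260]
  100 → van 2 (new)  [load 100/260]
  210 → van 3 (new)  [load 210/260]
  80 → van 2  [load 180/260]
  210 → van 4 (new)  [load 210/260]
  240 → van 5 (new)  [load 240/260]
  240 → van 6 (new)  [load 240/260]
  90 → van 7 (new)  [load 90/260]
  230 → van 8 (new)  [load 230/260]
8 vans opened.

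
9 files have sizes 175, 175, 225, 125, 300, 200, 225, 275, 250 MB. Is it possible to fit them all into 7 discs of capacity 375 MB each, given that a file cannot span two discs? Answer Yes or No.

Yes

A valid assignment using 7 discs:
  disc 1: 300 = 300
  disc 2: 275 = 275
  disc 3: 250 + 125 = 375
  disc 4: 225 = 225
  disc 5: 225 = 225
  disc 6: 200 + 175 = 375
  disc 7: 175 = 175
Every load is within 375 MB, so 7 discs suffice.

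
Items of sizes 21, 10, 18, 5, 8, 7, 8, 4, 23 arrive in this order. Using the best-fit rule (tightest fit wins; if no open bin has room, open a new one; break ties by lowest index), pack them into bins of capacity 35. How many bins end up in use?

  21 → bin 1 (new)  [load 21/35]
  10 → bin 1  [load 31/35]
  18 → bin 2 (new)  [load 18/35]
  5 → bin 2  [load 23/35]
  8 → bin 2  [load 31/35]
  7 → bin 3 (new)  [load 7/35]
  8 → bin 3  [load 15/35]
  4 → bin 1  [load 35/35]
  23 → bin 4 (new)  [load 23/35]
4 bins opened.

4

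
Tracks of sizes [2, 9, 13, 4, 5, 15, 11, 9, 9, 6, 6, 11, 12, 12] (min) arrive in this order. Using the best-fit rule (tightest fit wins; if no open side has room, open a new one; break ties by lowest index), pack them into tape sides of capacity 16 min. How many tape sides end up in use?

  2 → side 1 (new)  [load 2/16]
  9 → side 1  [load 11/16]
  13 → side 2 (new)  [load 13/16]
  4 → side 1  [load 15/16]
  5 → side 3 (new)  [load 5/16]
  15 → side 4 (new)  [load 15/16]
  11 → side 3  [load 16/16]
  9 → side 5 (new)  [load 9/16]
  9 → side 6 (new)  [load 9/16]
  6 → side 5  [load 15/16]
  6 → side 6  [load 15/16]
  11 → side 7 (new)  [load 11/16]
  12 → side 8 (new)  [load 12/16]
  12 → side 9 (new)  [load 12/16]
9 tape sides opened.

9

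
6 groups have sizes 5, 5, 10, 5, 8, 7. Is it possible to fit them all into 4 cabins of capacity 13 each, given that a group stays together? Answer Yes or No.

A valid assignment using 4 cabins:
  cabin 1: 10 = 10
  cabin 2: 8 + 5 = 13
  cabin 3: 7 + 5 = 12
  cabin 4: 5 = 5
Every load is within 13, so 4 cabins suffice.

Yes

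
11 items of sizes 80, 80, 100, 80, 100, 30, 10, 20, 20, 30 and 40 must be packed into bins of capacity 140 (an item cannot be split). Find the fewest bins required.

5

Total = 100 + 100 + 80 + 80 + 80 + 40 + 30 + 30 + 20 + 20 + 10 = 590.
Lower bound: ⌈590/140⌉ = 5 bins.
A packing using 5 bins:
  bin 1: 100 + 40 = 140
  bin 2: 100 + 30 + 10 = 140
  bin 3: 80 + 30 + 20 = 130
  bin 4: 80 + 20 = 100
  bin 5: 80 = 80
This matches the lower bound, so 5 is optimal.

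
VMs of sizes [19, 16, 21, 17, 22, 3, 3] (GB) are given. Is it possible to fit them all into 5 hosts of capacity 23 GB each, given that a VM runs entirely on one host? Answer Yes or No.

A valid assignment using 5 hosts:
  host 1: 22 = 22
  host 2: 21 = 21
  host 3: 19 + 3 = 22
  host 4: 17 + 3 = 20
  host 5: 16 = 16
Every load is within 23 GB, so 5 hosts suffice.

Yes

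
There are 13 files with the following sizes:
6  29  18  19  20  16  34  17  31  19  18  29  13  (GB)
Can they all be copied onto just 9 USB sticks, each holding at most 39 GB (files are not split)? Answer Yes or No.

A valid assignment using 8 USB sticks:
  USB stick 1: 34 = 34
  USB stick 2: 31 + 6 = 37
  USB stick 3: 29 = 29
  USB stick 4: 29 = 29
  USB stick 5: 20 + 19 = 39
  USB stick 6: 19 + 18 = 37
  USB stick 7: 18 + 17 = 35
  USB stick 8: 16 + 13 = 29
That uses only 8 ≤ 9, so 9 USB sticks are enough.

Yes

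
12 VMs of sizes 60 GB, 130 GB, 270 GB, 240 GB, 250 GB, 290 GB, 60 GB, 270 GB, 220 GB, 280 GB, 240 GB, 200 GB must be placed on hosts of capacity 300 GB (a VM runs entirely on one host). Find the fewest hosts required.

Total = 290 + 280 + 270 + 270 + 250 + 240 + 240 + 220 + 200 + 130 + 60 + 60 = 2510 GB.
Lower bound: ⌈2510/300⌉ = 9 hosts.
A packing using 10 hosts:
  host 1: 290 = 290
  host 2: 280 = 280
  host 3: 270 = 270
  host 4: 270 = 270
  host 5: 250 = 250
  host 6: 240 + 60 = 300
  host 7: 240 + 60 = 300
  host 8: 220 = 220
  host 9: 200 = 200
  host 10: 130 = 130
No arrangement into 9 hosts stays within capacity, so 10 is optimal.

10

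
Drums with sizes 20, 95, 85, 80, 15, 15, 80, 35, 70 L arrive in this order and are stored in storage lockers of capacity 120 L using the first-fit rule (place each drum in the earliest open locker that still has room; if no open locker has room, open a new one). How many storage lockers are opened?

5

  20 → locker 1 (new)  [load 20/120]
  95 → locker 1  [load 115/120]
  85 → locker 2 (new)  [load 85/120]
  80 → locker 3 (new)  [load 80/120]
  15 → locker 2  [load 100/120]
  15 → locker 2  [load 115/120]
  80 → locker 4 (new)  [load 80/120]
  35 → locker 3  [load 115/120]
  70 → locker 5 (new)  [load 70/120]
5 storage lockers opened.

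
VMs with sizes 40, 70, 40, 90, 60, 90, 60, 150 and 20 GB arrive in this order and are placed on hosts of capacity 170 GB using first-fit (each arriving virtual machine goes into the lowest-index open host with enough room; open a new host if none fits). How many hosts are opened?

4

  40 → host 1 (new)  [load 40/170]
  70 → host 1  [load 110/170]
  40 → host 1  [load 150/170]
  90 → host 2 (new)  [load 90/170]
  60 → host 2  [load 150/170]
  90 → host 3 (new)  [load 90/170]
  60 → host 3  [load 150/170]
  150 → host 4 (new)  [load 150/170]
  20 → host 1  [load 170/170]
4 hosts opened.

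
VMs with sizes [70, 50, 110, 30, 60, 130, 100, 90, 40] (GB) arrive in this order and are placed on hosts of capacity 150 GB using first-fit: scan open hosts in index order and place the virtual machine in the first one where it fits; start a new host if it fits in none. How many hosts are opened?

  70 → host 1 (new)  [load 70/150]
  50 → host 1  [load 120/150]
  110 → host 2 (new)  [load 110/150]
  30 → host 1  [load 150/150]
  60 → host 3 (new)  [load 60/150]
  130 → host 4 (new)  [load 130/150]
  100 → host 5 (new)  [load 100/150]
  90 → host 3  [load 150/150]
  40 → host 2  [load 150/150]
5 hosts opened.

5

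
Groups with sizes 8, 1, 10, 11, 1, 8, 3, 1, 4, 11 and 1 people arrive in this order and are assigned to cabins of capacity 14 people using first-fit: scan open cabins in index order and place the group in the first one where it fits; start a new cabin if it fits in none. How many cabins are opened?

5

  8 → cabin 1 (new)  [load 8/14]
  1 → cabin 1  [load 9/14]
  10 → cabin 2 (new)  [load 10/14]
  11 → cabin 3 (new)  [load 11/14]
  1 → cabin 1  [load 10/14]
  8 → cabin 4 (new)  [load 8/14]
  3 → cabin 1  [load 13/14]
  1 → cabin 1  [load 14/14]
  4 → cabin 2  [load 14/14]
  11 → cabin 5 (new)  [load 11/14]
  1 → cabin 3  [load 12/14]
5 cabins opened.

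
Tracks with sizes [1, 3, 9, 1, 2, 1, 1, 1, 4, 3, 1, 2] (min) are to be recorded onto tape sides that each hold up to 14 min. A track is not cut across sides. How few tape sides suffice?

3

Total = 9 + 4 + 3 + 3 + 2 + 2 + 1 + 1 + 1 + 1 + 1 + 1 = 29 min.
Lower bound: ⌈29/14⌉ = 3 tape sides.
A packing using 3 tape sides:
  side 1: 9 + 4 + 1 = 14
  side 2: 3 + 3 + 2 + 2 + 1 + 1 + 1 + 1 = 14
  side 3: 1 = 1
This matches the lower bound, so 3 is optimal.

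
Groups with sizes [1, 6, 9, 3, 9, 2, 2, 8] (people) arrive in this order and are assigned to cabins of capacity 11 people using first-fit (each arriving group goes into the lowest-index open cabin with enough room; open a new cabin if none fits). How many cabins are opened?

  1 → cabin 1 (new)  [load 1/11]
  6 → cabin 1  [load 7/11]
  9 → cabin 2 (new)  [load 9/11]
  3 → cabin 1  [load 10/11]
  9 → cabin 3 (new)  [load 9/11]
  2 → cabin 2  [load 11/11]
  2 → cabin 3  [load 11/11]
  8 → cabin 4 (new)  [load 8/11]
4 cabins opened.

4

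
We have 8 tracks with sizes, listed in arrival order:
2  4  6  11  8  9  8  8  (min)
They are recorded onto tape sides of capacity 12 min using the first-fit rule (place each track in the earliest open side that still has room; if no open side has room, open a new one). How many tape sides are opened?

6

  2 → side 1 (new)  [load 2/12]
  4 → side 1  [load 6/12]
  6 → side 1  [load 12/12]
  11 → side 2 (new)  [load 11/12]
  8 → side 3 (new)  [load 8/12]
  9 → side 4 (new)  [load 9/12]
  8 → side 5 (new)  [load 8/12]
  8 → side 6 (new)  [load 8/12]
6 tape sides opened.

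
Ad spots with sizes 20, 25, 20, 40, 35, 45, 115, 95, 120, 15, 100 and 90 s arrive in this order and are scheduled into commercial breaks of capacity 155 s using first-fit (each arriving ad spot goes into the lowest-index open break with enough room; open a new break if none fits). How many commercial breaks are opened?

  20 → break 1 (new)  [load 20/155]
  25 → break 1  [load 45/155]
  20 → break 1  [load 65/155]
  40 → break 1  [load 105/155]
  35 → break 1  [load 140/155]
  45 → break 2 (new)  [load 45/155]
  115 → break 3 (new)  [load 115/155]
  95 → break 2  [load 140/155]
  120 → break 4 (new)  [load 120/155]
  15 → break 1  [load 155/155]
  100 → break 5 (new)  [load 100/155]
  90 → break 6 (new)  [load 90/155]
6 commercial breaks opened.

6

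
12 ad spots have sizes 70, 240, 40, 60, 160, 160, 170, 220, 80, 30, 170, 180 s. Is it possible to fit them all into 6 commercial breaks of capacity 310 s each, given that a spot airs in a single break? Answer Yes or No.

No

Total = 1580 s; ⌈1580/310⌉ = 6.
7 ad spots each exceed half the capacity and cannot share a break, forcing at least 7 commercial breaks.
At least 7 commercial breaks are required, but only 6 are allowed.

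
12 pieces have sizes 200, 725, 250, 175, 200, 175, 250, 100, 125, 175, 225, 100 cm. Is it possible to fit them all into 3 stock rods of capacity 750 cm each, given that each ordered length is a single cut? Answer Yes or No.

No

Total = 2700 cm; ⌈2700/750⌉ = 4.
At least 4 stock rods are required, but only 3 are allowed.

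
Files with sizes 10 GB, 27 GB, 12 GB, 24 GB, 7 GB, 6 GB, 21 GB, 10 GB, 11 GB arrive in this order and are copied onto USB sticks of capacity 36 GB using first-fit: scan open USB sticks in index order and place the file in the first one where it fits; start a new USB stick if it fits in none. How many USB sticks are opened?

  10 → USB stick 1 (new)  [load 10/36]
  27 → USB stick 2 (new)  [load 27/36]
  12 → USB stick 1  [load 22/36]
  24 → USB stick 3 (new)  [load 24/36]
  7 → USB stick 1  [load 29/36]
  6 → USB stick 1  [load 35/36]
  21 → USB stick 4 (new)  [load 21/36]
  10 → USB stick 3  [load 34/36]
  11 → USB stick 4  [load 32/36]
4 USB sticks opened.

4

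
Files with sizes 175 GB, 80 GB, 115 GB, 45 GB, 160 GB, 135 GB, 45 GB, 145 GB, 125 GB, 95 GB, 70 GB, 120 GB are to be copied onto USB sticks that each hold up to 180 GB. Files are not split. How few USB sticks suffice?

Total = 175 + 160 + 145 + 135 + 125 + 120 + 115 + 95 + 80 + 70 + 45 + 45 = 1310 GB.
Lower bound: ⌈1310/180⌉ = 8 USB sticks.
A packing using 9 USB sticks:
  USB stick 1: 175 = 175
  USB stick 2: 160 = 160
  USB stick 3: 145 = 145
  USB stick 4: 135 + 45 = 180
  USB stick 5: 125 + 45 = 170
  USB stick 6: 120 = 120
  USB stick 7: 115 = 115
  USB stick 8: 95 + 80 = 175
  USB stick 9: 70 = 70
No arrangement into 8 USB sticks stays within capacity, so 9 is optimal.

9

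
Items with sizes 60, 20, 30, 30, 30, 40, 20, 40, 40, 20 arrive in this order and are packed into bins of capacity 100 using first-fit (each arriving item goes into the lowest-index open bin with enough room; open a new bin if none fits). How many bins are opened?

4

  60 → bin 1 (new)  [load 60/100]
  20 → bin 1  [load 80/100]
  30 → bin 2 (new)  [load 30/100]
  30 → bin 2  [load 60/100]
  30 → bin 2  [load 90/100]
  40 → bin 3 (new)  [load 40/100]
  20 → bin 1  [load 100/100]
  40 → bin 3  [load 80/100]
  40 → bin 4 (new)  [load 40/100]
  20 → bin 3  [load 100/100]
4 bins opened.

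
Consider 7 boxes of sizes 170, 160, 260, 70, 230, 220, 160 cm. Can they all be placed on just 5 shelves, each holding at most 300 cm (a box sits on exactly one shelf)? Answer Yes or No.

No

Total = 1270 cm; ⌈1270/300⌉ = 5.
6 boxes each exceed half the capacity and cannot share a shelf, forcing at least 6 shelves.
At least 6 shelves are required, but only 5 are allowed.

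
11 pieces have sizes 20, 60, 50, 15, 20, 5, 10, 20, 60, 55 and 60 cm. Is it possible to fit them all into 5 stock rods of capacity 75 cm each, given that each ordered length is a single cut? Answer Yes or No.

No

Total = 375 cm; ⌈375/75⌉ = 5.
The bound of 5 does not rule out 5, but exhaustive search shows no assignment into 5 stock rods of capacity 75 cm exists — the minimum is 6.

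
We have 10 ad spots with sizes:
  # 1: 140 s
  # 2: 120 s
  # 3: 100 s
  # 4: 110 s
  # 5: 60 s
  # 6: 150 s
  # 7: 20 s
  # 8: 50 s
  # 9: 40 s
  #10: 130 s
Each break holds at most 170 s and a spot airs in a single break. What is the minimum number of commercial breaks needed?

Total = 150 + 140 + 130 + 120 + 110 + 100 + 60 + 50 + 40 + 20 = 920 s.
Lower bound: ⌈920/170⌉ = 6 commercial breaks.
A packing using 6 commercial breaks:
  break 1: 150 + 20 = 170
  break 2: 140 = 140
  break 3: 130 + 40 = 170
  break 4: 120 + 50 = 170
  break 5: 110 + 60 = 170
  break 6: 100 = 100
This matches the lower bound, so 6 is optimal.

6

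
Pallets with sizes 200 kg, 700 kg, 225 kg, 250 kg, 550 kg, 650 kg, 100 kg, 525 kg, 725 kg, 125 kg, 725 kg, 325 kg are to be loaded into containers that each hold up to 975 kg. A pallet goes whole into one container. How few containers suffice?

Total = 725 + 725 + 700 + 650 + 550 + 525 + 325 + 250 + 225 + 200 + 125 + 100 = 5100 kg.
Lower bound: ⌈5100/975⌉ = 6 containers.
A packing using 6 containers:
  container 1: 725 + 250 = 975
  container 2: 725 + 225 = 950
  container 3: 700 + 200 = 900
  container 4: 650 + 325 = 975
  container 5: 550 + 125 + 100 = 775
  container 6: 525 = 525
This matches the lower bound, so 6 is optimal.

6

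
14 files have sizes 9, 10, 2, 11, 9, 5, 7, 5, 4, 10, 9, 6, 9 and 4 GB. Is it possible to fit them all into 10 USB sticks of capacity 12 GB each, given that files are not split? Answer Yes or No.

A valid assignment using 10 USB sticks:
  USB stick 1: 11 = 11
  USB stick 2: 10 + 2 = 12
  USB stick 3: 10 = 10
  USB stick 4: 9 = 9
  USB stick 5: 9 = 9
  USB stick 6: 9 = 9
  USB stick 7: 9 = 9
  USB stick 8: 7 + 5 = 12
  USB stick 9: 6 + 5 = 11
  USB stick 10: 4 + 4 = 8
Every load is within 12 GB, so 10 USB sticks suffice.

Yes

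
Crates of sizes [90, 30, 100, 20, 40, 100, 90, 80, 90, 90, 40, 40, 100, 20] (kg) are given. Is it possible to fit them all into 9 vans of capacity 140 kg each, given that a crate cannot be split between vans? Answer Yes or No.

Yes

A valid assignment using 8 vans:
  van 1: 100 + 40 = 140
  van 2: 100 + 40 = 140
  van 3: 100 + 40 = 140
  van 4: 90 + 30 + 20 = 140
  van 5: 90 + 20 = 110
  van 6: 90 = 90
  van 7: 90 = 90
  van 8: 80 = 80
That uses only 8 ≤ 9, so 9 vans are enough.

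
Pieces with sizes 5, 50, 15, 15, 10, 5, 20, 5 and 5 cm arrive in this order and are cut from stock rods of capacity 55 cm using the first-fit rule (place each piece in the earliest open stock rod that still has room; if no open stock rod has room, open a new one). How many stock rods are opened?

3

  5 → stock rod 1 (new)  [load 5/55]
  50 → stock rod 1  [load 55/55]
  15 → stock rod 2 (new)  [load 15/55]
  15 → stock rod 2  [load 30/55]
  10 → stock rod 2  [load 40/55]
  5 → stock rod 2  [load 45/55]
  20 → stock rod 3 (new)  [load 20/55]
  5 → stock rod 2  [load 50/55]
  5 → stock rod 2  [load 55/55]
3 stock rods opened.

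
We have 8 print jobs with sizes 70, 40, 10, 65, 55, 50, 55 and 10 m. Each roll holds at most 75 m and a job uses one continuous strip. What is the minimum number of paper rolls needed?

6

Total = 70 + 65 + 55 + 55 + 50 + 40 + 10 + 10 = 355 m.
Lower bound: ⌈355/75⌉ = 5 paper rolls.
Also, 6 print jobs each exceed 75/2 m, and no two of those can share a roll, so at least 6 paper rolls are needed.
A packing using 6 paper rolls:
  roll 1: 70 = 70
  roll 2: 65 + 10 = 75
  roll 3: 55 + 10 = 65
  roll 4: 55 = 55
  roll 5: 50 = 50
  roll 6: 40 = 40
This matches the lower bound, so 6 is optimal.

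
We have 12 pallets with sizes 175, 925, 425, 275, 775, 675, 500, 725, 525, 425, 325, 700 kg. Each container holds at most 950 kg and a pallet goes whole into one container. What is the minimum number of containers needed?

Total = 925 + 775 + 725 + 700 + 675 + 525 + 500 + 425 + 425 + 325 + 275 + 175 = 6450 kg.
Lower bound: ⌈6450/950⌉ = 7 containers.
A packing using 8 containers:
  container 1: 925 = 925
  container 2: 775 + 175 = 950
  container 3: 725 = 725
  container 4: 700 = 700
  container 5: 675 + 275 = 950
  container 6: 525 + 425 = 950
  container 7: 500 + 425 = 925
  container 8: 325 = 325
No arrangement into 7 containers stays within capacity, so 8 is optimal.

8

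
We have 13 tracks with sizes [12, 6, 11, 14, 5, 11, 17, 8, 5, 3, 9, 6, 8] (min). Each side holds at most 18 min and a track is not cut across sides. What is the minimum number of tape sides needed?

Total = 17 + 14 + 12 + 11 + 11 + 9 + 8 + 8 + 6 + 6 + 5 + 5 + 3 = 115 min.
Lower bound: ⌈115/18⌉ = 7 tape sides.
A packing using 7 tape sides:
  side 1: 17 = 17
  side 2: 14 + 3 = 17
  side 3: 12 + 6 = 18
  side 4: 11 + 6 = 17
  side 5: 11 + 5 = 16
  side 6: 9 + 8 = 17
  side 7: 8 + 5 = 13
This matches the lower bound, so 7 is optimal.

7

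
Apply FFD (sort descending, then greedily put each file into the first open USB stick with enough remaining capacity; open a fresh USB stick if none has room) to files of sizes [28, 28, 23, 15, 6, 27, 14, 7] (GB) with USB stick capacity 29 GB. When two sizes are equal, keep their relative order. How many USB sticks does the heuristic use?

Sorted descending: 28, 28, 27, 23, 15, 14, 7, 6.
  28 → USB stick 1 (new)  [load 28/29]
  28 → USB stick 2 (new)  [load 28/29]
  27 → USB stick 3 (new)  [load 27/29]
  23 → USB stick 4 (new)  [load 23/29]
  15 → USB stick 5 (new)  [load 15/29]
  14 → USB stick 5  [load 29/29]
  7 → USB stick 6 (new)  [load 7/29]
  6 → USB stick 4  [load 29/29]
6 USB sticks opened.

6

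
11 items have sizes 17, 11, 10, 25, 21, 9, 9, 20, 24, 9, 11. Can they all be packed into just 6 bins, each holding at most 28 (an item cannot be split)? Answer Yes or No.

Total = 166; ⌈166/28⌉ = 6.
The bound of 6 does not rule out 6, but exhaustive search shows no assignment into 6 bins of capacity 28 exists — the minimum is 7.

No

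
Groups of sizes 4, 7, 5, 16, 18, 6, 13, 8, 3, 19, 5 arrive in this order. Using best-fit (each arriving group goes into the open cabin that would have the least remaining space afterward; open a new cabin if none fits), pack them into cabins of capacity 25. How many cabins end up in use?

  4 → cabin 1 (new)  [load 4/25]
  7 → cabin 1  [load 11/25]
  5 → cabin 1  [load 16/25]
  16 → cabin 2 (new)  [load 16/25]
  18 → cabin 3 (new)  [load 18/25]
  6 → cabin 3  [load 24/25]
  13 → cabin 4 (new)  [load 13/25]
  8 → cabin 1  [load 24/25]
  3 → cabin 2  [load 19/25]
  19 → cabin 5 (new)  [load 19/25]
  5 → cabin 2  [load 24/25]
5 cabins opened.

5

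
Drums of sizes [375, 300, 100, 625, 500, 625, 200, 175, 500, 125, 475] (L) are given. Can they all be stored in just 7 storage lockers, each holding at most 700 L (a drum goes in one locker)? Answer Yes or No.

A valid assignment using 6 storage lockers:
  locker 1: 625 = 625
  locker 2: 625 = 625
  locker 3: 500 + 200 = 700
  locker 4: 500 + 175 = 675
  locker 5: 475 + 125 + 100 = 700
  locker 6: 375 + 300 = 675
That uses only 6 ≤ 7, so 7 storage lockers are enough.

Yes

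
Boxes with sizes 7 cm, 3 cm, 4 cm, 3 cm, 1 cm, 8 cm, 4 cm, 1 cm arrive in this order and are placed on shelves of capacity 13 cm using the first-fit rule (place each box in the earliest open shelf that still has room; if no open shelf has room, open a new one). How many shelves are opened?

  7 → shelf 1 (new)  [load 7/13]
  3 → shelf 1  [load 10/13]
  4 → shelf 2 (new)  [load 4/13]
  3 → shelf 1  [load 13/13]
  1 → shelf 2  [load 5/13]
  8 → shelf 2  [load 13/13]
  4 → shelf 3 (new)  [load 4/13]
  1 → shelf 3  [load 5/13]
3 shelves opened.

3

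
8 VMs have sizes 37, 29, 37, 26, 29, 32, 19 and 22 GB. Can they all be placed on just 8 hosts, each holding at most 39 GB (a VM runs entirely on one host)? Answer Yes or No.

Yes

A valid assignment using 8 hosts:
  host 1: 37 = 37
  host 2: 37 = 37
  host 3: 32 = 32
  host 4: 29 = 29
  host 5: 29 = 29
  host 6: 26 = 26
  host 7: 22 = 22
  host 8: 19 = 19
Every load is within 39 GB, so 8 hosts suffice.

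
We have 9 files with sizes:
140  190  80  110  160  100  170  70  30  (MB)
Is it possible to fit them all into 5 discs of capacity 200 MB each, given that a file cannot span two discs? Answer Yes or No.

No

Total = 1050 MB; ⌈1050/200⌉ = 6.
At least 6 discs are required, but only 5 are allowed.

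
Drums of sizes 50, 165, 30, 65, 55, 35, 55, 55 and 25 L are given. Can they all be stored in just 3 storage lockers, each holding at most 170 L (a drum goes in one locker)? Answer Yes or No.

No

Total = 535 L; ⌈535/170⌉ = 4.
At least 4 storage lockers are required, but only 3 are allowed.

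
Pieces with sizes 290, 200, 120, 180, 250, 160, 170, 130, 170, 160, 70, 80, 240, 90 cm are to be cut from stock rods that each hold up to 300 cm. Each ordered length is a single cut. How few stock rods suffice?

9

Total = 290 + 250 + 240 + 200 + 180 + 170 + 170 + 160 + 160 + 130 + 120 + 90 + 80 + 70 = 2310 cm.
Lower bound: ⌈2310/300⌉ = 8 stock rods.
Also, 9 pieces each exceed 150 cm, and no two of those can share a stock rod, so at least 9 stock rods are needed.
A packing using 9 stock rods:
  stock rod 1: 290 = 290
  stock rod 2: 250 = 250
  stock rod 3: 240 = 240
  stock rod 4: 200 + 90 = 290
  stock rod 5: 180 + 120 = 300
  stock rod 6: 170 + 130 = 300
  stock rod 7: 170 + 80 = 250
  stock rod 8: 160 + 70 = 230
  stock rod 9: 160 = 160
This matches the lower bound, so 9 is optimal.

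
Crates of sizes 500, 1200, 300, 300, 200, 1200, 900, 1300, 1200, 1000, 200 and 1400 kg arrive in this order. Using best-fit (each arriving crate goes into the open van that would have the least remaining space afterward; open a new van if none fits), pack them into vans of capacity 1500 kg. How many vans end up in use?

8

  500 → van 1 (new)  [load 500/1500]
  1200 → van 2 (new)  [load 1200/1500]
  300 → van 2  [load 1500/1500]
  300 → van 1  [load 800/1500]
  200 → van 1  [load 1000/1500]
  1200 → van 3 (new)  [load 1200/1500]
  900 → van 4 (new)  [load 900/1500]
  1300 → van 5 (new)  [load 1300/1500]
  1200 → van 6 (new)  [load 1200/1500]
  1000 → van 7 (new)  [load 1000/1500]
  200 → van 5  [load 1500/1500]
  1400 → van 8 (new)  [load 1400/1500]
8 vans opened.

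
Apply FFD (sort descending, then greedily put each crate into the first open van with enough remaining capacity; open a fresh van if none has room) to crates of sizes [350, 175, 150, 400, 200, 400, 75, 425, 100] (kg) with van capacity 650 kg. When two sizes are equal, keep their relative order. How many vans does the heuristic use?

4

Sorted descending: 425, 400, 400, 350, 200, 175, 150, 100, 75.
  425 → van 1 (new)  [load 425/650]
  400 → van 2 (new)  [load 400/650]
  400 → van 3 (new)  [load 400/650]
  350 → van 4 (new)  [load 350/650]
  200 → van 1  [load 625/650]
  175 → van 2  [load 575/650]
  150 → van 3  [load 550/650]
  100 → van 3  [load 650/650]
  75 → van 2  [load 650/650]
4 vans opened.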